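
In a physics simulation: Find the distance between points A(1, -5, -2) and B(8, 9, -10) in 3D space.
d = √[(7)² + (14)² + (-8)²] = √309 = 17.58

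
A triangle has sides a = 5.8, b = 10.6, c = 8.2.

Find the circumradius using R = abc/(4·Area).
s = (a+b+c)/2 = 12.3
Area = √(s(s-a)(s-b)(s-c)) = √(12.3·6.5·1.7·4.1) = 23.6062
R = abc/(4·Area) = (5.8·10.6·8.2)/(4·23.6062) = 504.136/94.4248 = 5.339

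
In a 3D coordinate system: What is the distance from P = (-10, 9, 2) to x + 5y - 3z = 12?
d = |1(-10) + 5(9) + (-3)(2) - (12)| / √(1² + 5² + (-3)²) = 17/√35 = 2.874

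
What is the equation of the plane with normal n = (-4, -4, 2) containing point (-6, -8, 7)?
d = n·P = (-4)(-6) + (-4)(-8) + (2)(7) = 70
Plane: -4x - 4y + 2z = 70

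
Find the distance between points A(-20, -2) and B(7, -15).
Using the distance formula: d = sqrt((x₂-x₁)² + (y₂-y₁)²)
dx = 7 - (-20) = 27
dy = (-15) - (-2) = -13
d = sqrt(27² + (-13)²) = sqrt(729 + 169) = sqrt(898) = 29.97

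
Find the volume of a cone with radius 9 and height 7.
Volume = (1/3) * pi * r² * h
Volume = (1/3) * pi * 9² * 7
Volume = (1/3) * pi * 81 * 7
Volume = (1/3) * pi * 567
Volume = 593.76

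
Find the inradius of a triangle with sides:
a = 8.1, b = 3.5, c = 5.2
s = (a+b+c)/2 = (8.1+3.5+5.2)/2 = 8.4
Area = √(s(s-a)(s-b)(s-c)) = √(8.4·0.3·4.9·3.2) = 6.28598
r = Area/s = 6.28598/8.4 = 0.7483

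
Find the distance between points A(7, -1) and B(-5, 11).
Using the distance formula: d = sqrt((x₂-x₁)² + (y₂-y₁)²)
dx = (-5) - 7 = -12
dy = 11 - (-1) = 12
d = sqrt((-12)² + 12²) = sqrt(144 + 144) = sqrt(288) = 16.97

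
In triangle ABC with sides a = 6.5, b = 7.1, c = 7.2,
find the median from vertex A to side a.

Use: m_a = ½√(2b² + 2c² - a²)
m_a = ½√(2·7.1² + 2·7.2² - 6.5²)
m_a = ½√(100.82 + 103.68 - 42.25) = ½√162.25 = 6.369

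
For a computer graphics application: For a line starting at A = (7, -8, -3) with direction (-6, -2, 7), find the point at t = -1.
P(-1) = (7 + (-6)(-1), -8 + (-2)(-1), -3 + 7(-1)) = (13, -6, -10)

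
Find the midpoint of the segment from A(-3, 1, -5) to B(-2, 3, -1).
Midpoint = ((-3-2)/2, (1+3)/2, (-5-1)/2) = (-2.5, 2, -3)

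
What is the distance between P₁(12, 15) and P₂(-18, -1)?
Using the distance formula: d = sqrt((x₂-x₁)² + (y₂-y₁)²)
dx = (-18) - 12 = -30
dy = (-1) - 15 = -16
d = sqrt((-30)² + (-16)²) = sqrt(900 + 256) = sqrt(1156) = 34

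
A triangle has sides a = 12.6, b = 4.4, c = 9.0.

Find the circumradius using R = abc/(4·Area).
s = (a+b+c)/2 = 13
Area = √(s(s-a)(s-b)(s-c)) = √(13·0.4·8.6·4) = 13.3746
R = abc/(4·Area) = (12.6·4.4·9.0)/(4·13.3746) = 498.96/53.4984 = 9.327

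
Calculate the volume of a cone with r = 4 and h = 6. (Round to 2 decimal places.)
Volume = (1/3) * pi * r² * h
Volume = (1/3) * pi * 4² * 6
Volume = (1/3) * pi * 16 * 6
Volume = (1/3) * pi * 96
Volume = 100.53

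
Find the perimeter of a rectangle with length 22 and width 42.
Perimeter = 2 * (length + width)
Perimeter = 2 * (22 + 42)
Perimeter = 2 * 64
Perimeter = 128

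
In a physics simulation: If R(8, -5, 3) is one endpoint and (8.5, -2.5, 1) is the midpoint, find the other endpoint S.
S = (2×8.5 - 8, 2×(-2.5) - (-5), 2×1 - 3) = (9, 0, -1)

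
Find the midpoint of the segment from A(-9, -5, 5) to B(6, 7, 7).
Midpoint = ((-9+6)/2, (-5+7)/2, (5+7)/2) = (-1.5, 1, 6)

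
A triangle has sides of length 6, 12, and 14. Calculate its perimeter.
Perimeter = sum of all sides
Perimeter = 6 + 12 + 14
Perimeter = 32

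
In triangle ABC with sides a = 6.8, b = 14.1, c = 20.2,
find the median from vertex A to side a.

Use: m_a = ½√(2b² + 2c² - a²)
m_a = ½√(2·14.1² + 2·20.2² - 6.8²)
m_a = ½√(397.62 + 816.08 - 46.24) = ½√1167.46 = 17.08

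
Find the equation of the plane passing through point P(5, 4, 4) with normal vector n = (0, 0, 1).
d = n·P = (0)(5) + (0)(4) + (1)(4) = 4
Plane: z = 4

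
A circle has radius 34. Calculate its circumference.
Circumference = 2 * pi * r
Circumference = 2 * pi * 34
Circumference = 213.63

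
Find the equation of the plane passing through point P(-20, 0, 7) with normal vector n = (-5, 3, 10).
d = n·P = (-5)(-20) + (3)(0) + (10)(7) = 170
Plane: -5x + 3y + 10z = 170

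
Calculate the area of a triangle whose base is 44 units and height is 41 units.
Area = (1/2) * base * height
Area = (1/2) * 44 * 41
Area = 902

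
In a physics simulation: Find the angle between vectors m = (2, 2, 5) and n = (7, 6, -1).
m·n = 21, |m|² = 33, |n|² = 86
cos θ = 21/√2838 ≈ 0.3942
θ ≈ 66.78°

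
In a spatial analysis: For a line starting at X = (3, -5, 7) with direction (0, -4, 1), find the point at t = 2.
P(2) = (3 + 0(2), -5 + (-4)(2), 7 + 1(2)) = (3, -13, 9)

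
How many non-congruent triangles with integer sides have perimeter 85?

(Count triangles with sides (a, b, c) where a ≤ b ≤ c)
With a ≤ b ≤ c and a + b + c = 85, the triangle inequality a + b > c gives c < 85/2, so c ≤ 42.
Iterate a from 1 to ⌊p/3⌋ = 28; for each a, b ranges from a to ⌊(p−a)/2⌋ with c = p − a − b, keeping only c ≥ b.
Triples: (1, 42, 42), (2, 41, 42), (3, 40, 42), …
Count = 161 triangles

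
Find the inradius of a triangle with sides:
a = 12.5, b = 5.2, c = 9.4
s = (a+b+c)/2 = (12.5+5.2+9.4)/2 = 13.55
Area = √(s(s-a)(s-b)(s-c)) = √(13.55·1.05·8.35·4.15) = 22.204
r = Area/s = 22.204/13.55 = 1.639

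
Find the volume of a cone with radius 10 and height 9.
Volume = (1/3) * pi * r² * h
Volume = (1/3) * pi * 10² * 9
Volume = (1/3) * pi * 100 * 9
Volume = (1/3) * pi * 900
Volume = 942.48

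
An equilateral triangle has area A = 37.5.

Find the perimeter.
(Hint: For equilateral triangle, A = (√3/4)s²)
A = (√3/4)s²  →  s² = 4A/√3 = 4·37.5/√3 = 86.6025
s = 9.30605
Perimeter = 3s = 27.92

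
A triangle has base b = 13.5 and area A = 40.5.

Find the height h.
A = ½bh  →  h = 2A/b
h = 2·40.5/13.5 = 6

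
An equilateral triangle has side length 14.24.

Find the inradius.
For an equilateral triangle, r = s/(2√3) where s is the side.
r = 14.24/(2√3) = 14.24/3.464102 = 4.111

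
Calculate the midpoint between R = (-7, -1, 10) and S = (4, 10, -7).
Midpoint = ((-7+4)/2, (-1+10)/2, (10-7)/2) = (-1.5, 4.5, 1.5)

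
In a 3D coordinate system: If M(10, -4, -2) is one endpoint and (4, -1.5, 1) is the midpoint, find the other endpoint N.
N = (2×4 - 10, 2×(-1.5) - (-4), 2×1 - (-2)) = (-2, 1, 4)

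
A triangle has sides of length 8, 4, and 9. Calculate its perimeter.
Perimeter = sum of all sides
Perimeter = 8 + 4 + 9
Perimeter = 21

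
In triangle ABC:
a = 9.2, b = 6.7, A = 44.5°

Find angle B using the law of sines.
sin(B)/b = sin(A)/a
sin(B) = b·sin(A)/a = 6.7·sin(44.5°)/9.2 = 0.510445
B = arcsin(0.510445) = 30.69°  (b ≤ a, so B ≤ A and the acute solution is unique)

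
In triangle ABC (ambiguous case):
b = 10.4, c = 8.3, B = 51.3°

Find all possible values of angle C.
sin(C)/c = sin(B)/b  →  sin(C) = c·sin(B)/b = 8.3·sin(51.3°)/10.4 = 0.622843
C₁ = arcsin(0.622843) = 38.52°,  C₂ = 180° - C₁ = 141.48°
Check C₂: A = 180° - 51.3° - 141.48° = -12.78° ≤ 0, rejected
C = 38.52° (one solution)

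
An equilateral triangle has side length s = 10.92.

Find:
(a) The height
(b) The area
(a) Height h = s·√3/2 = 10.92·√3/2 = 9.457
(b) Area = (√3/4)·s² = (√3/4)·10.92² = (√3/4)·119.246 = 51.64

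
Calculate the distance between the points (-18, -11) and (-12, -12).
Using the distance formula: d = sqrt((x₂-x₁)² + (y₂-y₁)²)
dx = (-12) - (-18) = 6
dy = (-12) - (-11) = -1
d = sqrt(6² + (-1)²) = sqrt(36 + 1) = sqrt(37) = 6.08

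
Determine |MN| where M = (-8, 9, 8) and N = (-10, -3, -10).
d = √[(-2)² + (-12)² + (-18)²] = √472 = 21.73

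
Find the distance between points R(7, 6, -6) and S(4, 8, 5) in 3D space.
d = √[(-3)² + (2)² + (11)²] = √134 = 11.58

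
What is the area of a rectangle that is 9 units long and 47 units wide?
Area = length * width
Area = 9 * 47
Area = 423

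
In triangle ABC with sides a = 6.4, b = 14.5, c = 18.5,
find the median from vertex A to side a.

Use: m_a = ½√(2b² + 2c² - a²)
m_a = ½√(2·14.5² + 2·18.5² - 6.4²)
m_a = ½√(420.5 + 684.5 - 40.96) = ½√1064.04 = 16.31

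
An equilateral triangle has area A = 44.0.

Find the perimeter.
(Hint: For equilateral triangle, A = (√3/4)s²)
A = (√3/4)s²  →  s² = 4A/√3 = 4·44.0/√3 = 101.614
s = 10.0804
Perimeter = 3s = 30.24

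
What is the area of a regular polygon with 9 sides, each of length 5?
For a regular 9-gon with side length s = 5:
Apothem a = s / (2*tan(pi/9)) = 5 / (2*tan(pi/9)) ≈ 6.8687
Perimeter P = 9 * 5 = 45
Area = (1/2) * P * a = (1/2) * 45 * 6.8687 = 154.55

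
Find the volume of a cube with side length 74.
Volume = s³
Volume = 74³
Volume = 405224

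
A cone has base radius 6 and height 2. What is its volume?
Volume = (1/3) * pi * r² * h
Volume = (1/3) * pi * 6² * 2
Volume = (1/3) * pi * 36 * 2
Volume = (1/3) * pi * 72
Volume = 75.40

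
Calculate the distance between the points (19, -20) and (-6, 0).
Using the distance formula: d = sqrt((x₂-x₁)² + (y₂-y₁)²)
dx = (-6) - 19 = -25
dy = 0 - (-20) = 20
d = sqrt((-25)² + 20²) = sqrt(625 + 400) = sqrt(1025) = 32.02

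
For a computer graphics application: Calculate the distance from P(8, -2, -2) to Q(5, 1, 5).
d = √[(-3)² + (3)² + (7)²] = √67 = 8.185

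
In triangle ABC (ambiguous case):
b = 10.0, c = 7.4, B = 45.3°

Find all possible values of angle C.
sin(C)/c = sin(B)/b  →  sin(C) = c·sin(B)/b = 7.4·sin(45.3°)/10.0 = 0.525992
C₁ = arcsin(0.525992) = 31.74°,  C₂ = 180° - C₁ = 148.26°
Check C₂: A = 180° - 45.3° - 148.26° = -13.56° ≤ 0, rejected
C = 31.74° (one solution)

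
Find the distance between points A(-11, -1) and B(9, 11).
Using the distance formula: d = sqrt((x₂-x₁)² + (y₂-y₁)²)
dx = 9 - (-11) = 20
dy = 11 - (-1) = 12
d = sqrt(20² + 12²) = sqrt(400 + 144) = sqrt(544) = 23.32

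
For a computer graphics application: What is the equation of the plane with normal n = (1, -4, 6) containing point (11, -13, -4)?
d = n·P = (1)(11) + (-4)(-13) + (6)(-4) = 39
Plane: x - 4y + 6z = 39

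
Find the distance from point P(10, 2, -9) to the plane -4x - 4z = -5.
d = |(-4)(10) + 0(2) + (-4)(-9) - (-5)| / √((-4)² + 0² + (-4)²) = 1/√32 = 0.1768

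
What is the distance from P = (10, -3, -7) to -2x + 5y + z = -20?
d = |(-2)(10) + 5(-3) + 1(-7) - (-20)| / √((-2)² + 5² + 1²) = 22/√30 = 4.017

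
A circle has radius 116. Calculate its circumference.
Circumference = 2 * pi * r
Circumference = 2 * pi * 116
Circumference = 728.85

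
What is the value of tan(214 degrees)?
tan(214 degrees) = 0.6745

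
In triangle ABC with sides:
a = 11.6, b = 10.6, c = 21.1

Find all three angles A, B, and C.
By the law of cosines:
cos(A) = (b² + c² - a²)/(2bc) = 0.945654  →  A = 18.98°
cos(B) = (a² + c² - b²)/(2ac) = 0.954833  →  B = 17.29°
cos(C) = (a² + b² - c²)/(2ab) = -0.806319  →  C = 143.7°
Check: A + B + C = 180.0° ✓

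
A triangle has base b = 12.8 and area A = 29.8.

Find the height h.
A = ½bh  →  h = 2A/b
h = 2·29.8/12.8 = 4.656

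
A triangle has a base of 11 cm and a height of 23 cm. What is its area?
Area = (1/2) * base * height
Area = (1/2) * 11 * 23
Area = 126.50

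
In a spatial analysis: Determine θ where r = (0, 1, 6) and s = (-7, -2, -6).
r·s = -38, |r|² = 37, |s|² = 89
cos θ = -38/√3293 ≈ -0.6622
θ ≈ 131.5°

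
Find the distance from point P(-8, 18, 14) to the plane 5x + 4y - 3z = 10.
d = |5(-8) + 4(18) + (-3)(14) - (10)| / √(5² + 4² + (-3)²) = 20/√50 = 2.828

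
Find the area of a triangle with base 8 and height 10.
Area = (1/2) * base * height
Area = (1/2) * 8 * 10
Area = 40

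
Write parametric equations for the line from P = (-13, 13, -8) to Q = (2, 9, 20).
Direction vector d = Q - P = (15, -4, 28)
x = -13 + 15t, y = 13 - 4t, z = -8 + 28t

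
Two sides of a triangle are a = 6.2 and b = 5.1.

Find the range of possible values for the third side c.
By the triangle inequality: |a - b| < c < a + b
|6.2 - 5.1| < c < 6.2 + 5.1
1.1 < c < 11.3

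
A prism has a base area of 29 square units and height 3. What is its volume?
Volume = base area * height
Volume = 29 * 3
Volume = 87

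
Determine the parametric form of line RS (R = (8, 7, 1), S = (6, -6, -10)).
Direction vector d = S - R = (-2, -13, -11)
x = 8 - 2t, y = 7 - 13t, z = 1 - 11t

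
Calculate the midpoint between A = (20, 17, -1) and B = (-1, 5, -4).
Midpoint = ((20-1)/2, (17+5)/2, (-1-4)/2) = (9.5, 11, -2.5)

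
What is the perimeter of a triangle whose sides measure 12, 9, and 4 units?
Perimeter = sum of all sides
Perimeter = 12 + 9 + 4
Perimeter = 25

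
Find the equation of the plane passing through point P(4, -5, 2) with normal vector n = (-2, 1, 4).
d = n·P = (-2)(4) + (1)(-5) + (4)(2) = -5
Plane: -2x + y + 4z = -5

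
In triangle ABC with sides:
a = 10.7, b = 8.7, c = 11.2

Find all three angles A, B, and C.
By the law of cosines:
cos(A) = (b² + c² - a²)/(2bc) = 0.444581  →  A = 63.6°
cos(B) = (a² + c² - b²)/(2ac) = 0.685247  →  B = 46.74°
cos(C) = (a² + b² - c²)/(2ab) = 0.347728  →  C = 69.65°
Check: A + B + C = 180.0° ✓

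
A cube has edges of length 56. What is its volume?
Volume = s³
Volume = 56³
Volume = 175616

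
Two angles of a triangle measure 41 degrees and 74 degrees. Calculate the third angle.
Sum of angles in a triangle = 180 degrees
Third angle = 180 - 41 - 74
Third angle = 65 degrees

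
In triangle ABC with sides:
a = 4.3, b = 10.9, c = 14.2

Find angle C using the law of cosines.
cos(C) = (a² + b² - c²)/(2ab)
cos(C) = (4.3² + 10.9² - 14.2²)/(2·4.3·10.9) = -64.34/93.74 = -0.686367
C = arccos(-0.686367) = 133.3°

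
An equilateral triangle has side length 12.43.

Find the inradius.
For an equilateral triangle, r = s/(2√3) where s is the side.
r = 12.43/(2√3) = 12.43/3.464102 = 3.588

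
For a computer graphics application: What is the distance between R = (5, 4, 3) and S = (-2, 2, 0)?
d = √[(-7)² + (-2)² + (-3)²] = √62 = 7.874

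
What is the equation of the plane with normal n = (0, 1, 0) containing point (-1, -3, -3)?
d = n·P = (0)(-1) + (1)(-3) + (0)(-3) = -3
Plane: y = -3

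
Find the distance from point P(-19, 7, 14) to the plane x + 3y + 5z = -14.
d = |1(-19) + 3(7) + 5(14) - (-14)| / √(1² + 3² + 5²) = 86/√35 = 14.54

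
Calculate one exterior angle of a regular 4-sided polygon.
Exterior angle of a regular n-gon = 360/n
Exterior angle = 360/4
Exterior angle = 90 degrees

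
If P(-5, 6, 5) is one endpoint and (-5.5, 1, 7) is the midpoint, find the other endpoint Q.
Q = (2×(-5.5) - (-5), 2×1 - 6, 2×7 - 5) = (-6, -4, 9)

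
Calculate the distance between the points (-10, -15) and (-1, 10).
Using the distance formula: d = sqrt((x₂-x₁)² + (y₂-y₁)²)
dx = (-1) - (-10) = 9
dy = 10 - (-15) = 25
d = sqrt(9² + 25²) = sqrt(81 + 625) = sqrt(706) = 26.57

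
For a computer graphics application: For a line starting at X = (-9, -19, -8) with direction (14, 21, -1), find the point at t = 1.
P(1) = (-9 + 14(1), -19 + 21(1), -8 + (-1)(1)) = (5, 2, -9)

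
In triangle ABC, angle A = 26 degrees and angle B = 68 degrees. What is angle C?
Sum of angles in a triangle = 180 degrees
Third angle = 180 - 26 - 68
Third angle = 86 degrees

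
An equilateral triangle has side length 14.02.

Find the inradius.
For an equilateral triangle, r = s/(2√3) where s is the side.
r = 14.02/(2√3) = 14.02/3.464102 = 4.047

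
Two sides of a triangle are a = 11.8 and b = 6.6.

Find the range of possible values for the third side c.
By the triangle inequality: |a - b| < c < a + b
|11.8 - 6.6| < c < 11.8 + 6.6
5.2 < c < 18.4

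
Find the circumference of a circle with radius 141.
Circumference = 2 * pi * r
Circumference = 2 * pi * 141
Circumference = 885.93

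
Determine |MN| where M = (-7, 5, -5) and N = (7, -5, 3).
d = √[(14)² + (-10)² + (8)²] = √360 = 18.97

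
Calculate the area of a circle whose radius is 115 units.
Area = pi * r²
Area = pi * 115²
Area = pi * 13225
Area = 41547.56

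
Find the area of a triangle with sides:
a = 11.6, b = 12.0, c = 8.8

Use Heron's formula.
s = (a+b+c)/2 = (11.6+12.0+8.8)/2 = 16.2
A = √(s(s-a)(s-b)(s-c)) = √(16.2·4.6·4.2·7.4)
A = √2316.08 = 48.13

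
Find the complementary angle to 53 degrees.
Complementary angles sum to 90 degrees.
Other angle = 90 - 53
Other angle = 37 degrees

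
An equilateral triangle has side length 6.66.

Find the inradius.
For an equilateral triangle, r = s/(2√3) where s is the side.
r = 6.66/(2√3) = 6.66/3.464102 = 1.923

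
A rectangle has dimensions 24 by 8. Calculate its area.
Area = length * width
Area = 24 * 8
Area = 192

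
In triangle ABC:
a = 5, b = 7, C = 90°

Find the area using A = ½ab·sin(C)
A = ½·5·7·sin(90°) = ½·35·1.000000 = 17.5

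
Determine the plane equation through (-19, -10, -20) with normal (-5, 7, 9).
d = n·P = (-5)(-19) + (7)(-10) + (9)(-20) = -155
Plane: -5x + 7y + 9z = -155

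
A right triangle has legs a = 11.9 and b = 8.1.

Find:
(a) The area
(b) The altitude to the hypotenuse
(a) Area = ½ab = ½·11.9·8.1 = 48.195
(b) Hypotenuse c = √(11.9² + 8.1²) = √207.22 = 14.3951
    Area = ½·c·h_c  →  h_c = 2·Area/c = 2·48.195/14.3951 = 6.696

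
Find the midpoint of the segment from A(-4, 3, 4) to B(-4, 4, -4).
Midpoint = ((-4-4)/2, (3+4)/2, (4-4)/2) = (-4, 3.5, 0)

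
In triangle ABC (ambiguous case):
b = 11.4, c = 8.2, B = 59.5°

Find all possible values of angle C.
sin(C)/c = sin(B)/b  →  sin(C) = c·sin(B)/b = 8.2·sin(59.5°)/11.4 = 0.619768
C₁ = arcsin(0.619768) = 38.3°,  C₂ = 180° - C₁ = 141.7°
Check C₂: A = 180° - 59.5° - 141.7° = -21.2° ≤ 0, rejected
C = 38.3° (one solution)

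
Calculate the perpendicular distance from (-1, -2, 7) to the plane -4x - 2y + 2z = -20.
d = |(-4)(-1) + (-2)(-2) + 2(7) - (-20)| / √((-4)² + (-2)² + 2²) = 42/√24 = 8.573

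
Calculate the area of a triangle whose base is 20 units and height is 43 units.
Area = (1/2) * base * height
Area = (1/2) * 20 * 43
Area = 430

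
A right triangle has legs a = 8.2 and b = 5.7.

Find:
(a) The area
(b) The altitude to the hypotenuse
(a) Area = ½ab = ½·8.2·5.7 = 23.37
(b) Hypotenuse c = √(8.2² + 5.7²) = √99.73 = 9.98649
    Area = ½·c·h_c  →  h_c = 2·Area/c = 2·23.37/9.98649 = 4.68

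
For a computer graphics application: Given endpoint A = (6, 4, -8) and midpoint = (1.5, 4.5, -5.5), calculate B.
B = (2×1.5 - 6, 2×4.5 - 4, 2×(-5.5) - (-8)) = (-3, 5, -3)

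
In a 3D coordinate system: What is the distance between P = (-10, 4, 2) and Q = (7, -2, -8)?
d = √[(17)² + (-6)² + (-10)²] = √425 = 20.62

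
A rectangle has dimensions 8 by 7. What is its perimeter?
Perimeter = 2 * (length + width)
Perimeter = 2 * (8 + 7)
Perimeter = 2 * 15
Perimeter = 30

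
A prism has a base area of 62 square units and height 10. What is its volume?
Volume = base area * height
Volume = 62 * 10
Volume = 620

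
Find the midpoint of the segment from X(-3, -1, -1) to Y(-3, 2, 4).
Midpoint = ((-3-3)/2, (-1+2)/2, (-1+4)/2) = (-3, 0.5, 1.5)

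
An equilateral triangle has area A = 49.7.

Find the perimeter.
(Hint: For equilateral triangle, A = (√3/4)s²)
A = (√3/4)s²  →  s² = 4A/√3 = 4·49.7/√3 = 114.777
s = 10.7134
Perimeter = 3s = 32.14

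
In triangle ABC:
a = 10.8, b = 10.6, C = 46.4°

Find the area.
Using A = ½ab·sin(C):
A = ½·10.8·10.6·sin(46.4°) = ½·114.48·0.724172 = 41.45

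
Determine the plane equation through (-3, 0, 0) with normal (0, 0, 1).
d = n·P = (0)(-3) + (0)(0) + (1)(0) = 0
Plane: z = 0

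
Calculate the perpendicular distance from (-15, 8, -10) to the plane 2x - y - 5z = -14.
d = |2(-15) + (-1)(8) + (-5)(-10) - (-14)| / √(2² + (-1)² + (-5)²) = 26/√30 = 4.747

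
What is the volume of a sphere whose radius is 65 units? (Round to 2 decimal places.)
Volume = (4/3) * pi * r³
Volume = (4/3) * pi * 65³
Volume = (4/3) * pi * 274625
Volume = 1150346.51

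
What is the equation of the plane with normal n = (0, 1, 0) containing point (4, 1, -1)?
d = n·P = (0)(4) + (1)(1) + (0)(-1) = 1
Plane: y = 1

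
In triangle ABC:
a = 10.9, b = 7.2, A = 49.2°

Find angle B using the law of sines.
sin(B)/b = sin(A)/a
sin(B) = b·sin(A)/a = 7.2·sin(49.2°)/10.9 = 0.500033
B = arcsin(0.500033) = 30°  (b ≤ a, so B ≤ A and the acute solution is unique)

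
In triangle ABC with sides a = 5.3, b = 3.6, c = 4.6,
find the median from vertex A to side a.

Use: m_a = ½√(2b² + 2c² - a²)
m_a = ½√(2·3.6² + 2·4.6² - 5.3²)
m_a = ½√(25.92 + 42.32 - 28.09) = ½√40.15 = 3.168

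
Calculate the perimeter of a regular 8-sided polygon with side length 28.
Perimeter = number of sides * side length
Perimeter = 8 * 28
Perimeter = 224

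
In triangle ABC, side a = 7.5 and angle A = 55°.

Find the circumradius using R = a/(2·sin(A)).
R = a/(2·sin(A)) = 7.5/(2·sin(55°))
R = 7.5/(2·0.819152) = 7.5/1.638304 = 4.578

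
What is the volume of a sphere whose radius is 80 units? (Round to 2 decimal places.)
Volume = (4/3) * pi * r³
Volume = (4/3) * pi * 80³
Volume = (4/3) * pi * 512000
Volume = 2144660.58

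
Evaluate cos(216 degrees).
cos(216 degrees) = -0.809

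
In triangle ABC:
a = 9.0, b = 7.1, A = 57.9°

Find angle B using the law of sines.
sin(B)/b = sin(A)/a
sin(B) = b·sin(A)/a = 7.1·sin(57.9°)/9.0 = 0.668285
B = arcsin(0.668285) = 41.93°  (b ≤ a, so B ≤ A and the acute solution is unique)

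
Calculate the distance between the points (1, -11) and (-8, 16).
Using the distance formula: d = sqrt((x₂-x₁)² + (y₂-y₁)²)
dx = (-8) - 1 = -9
dy = 16 - (-11) = 27
d = sqrt((-9)² + 27²) = sqrt(81 + 729) = sqrt(810) = 28.46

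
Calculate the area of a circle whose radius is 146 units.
Area = pi * r²
Area = pi * 146²
Area = pi * 21316
Area = 66966.19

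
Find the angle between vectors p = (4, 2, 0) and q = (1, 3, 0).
p·q = 10, |p|² = 20, |q|² = 10
cos θ = 10/√200 ≈ 0.7071
θ ≈ 45.0°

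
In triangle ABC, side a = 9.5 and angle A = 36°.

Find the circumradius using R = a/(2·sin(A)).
R = a/(2·sin(A)) = 9.5/(2·sin(36°))
R = 9.5/(2·0.587785) = 9.5/1.175571 = 8.081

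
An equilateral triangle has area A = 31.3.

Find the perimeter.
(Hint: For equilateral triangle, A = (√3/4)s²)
A = (√3/4)s²  →  s² = 4A/√3 = 4·31.3/√3 = 72.2843
s = 8.50201
Perimeter = 3s = 25.51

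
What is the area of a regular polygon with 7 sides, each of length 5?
For a regular 7-gon with side length s = 5:
Apothem a = s / (2*tan(pi/7)) = 5 / (2*tan(pi/7)) ≈ 5.1913
Perimeter P = 7 * 5 = 35
Area = (1/2) * P * a = (1/2) * 35 * 5.1913 = 90.85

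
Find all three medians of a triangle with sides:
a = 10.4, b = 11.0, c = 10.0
Using m_x = ½√(2y² + 2z² - x²):
m_a = ½√(2·11.0² + 2·10.0² - 10.4²) = ½√333.84 = 9.136
m_b = ½√(2·10.4² + 2·10.0² - 11.0²) = ½√295.32 = 8.592
m_c = ½√(2·10.4² + 2·11.0² - 10.0²) = ½√358.32 = 9.465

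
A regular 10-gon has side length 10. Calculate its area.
For a regular 10-gon with side length s = 10:
Apothem a = s / (2*tan(pi/10)) = 10 / (2*tan(pi/10)) ≈ 15.3884
Perimeter P = 10 * 10 = 100
Area = (1/2) * P * a = (1/2) * 100 * 15.3884 = 769.42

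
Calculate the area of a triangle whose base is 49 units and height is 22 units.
Area = (1/2) * base * height
Area = (1/2) * 49 * 22
Area = 539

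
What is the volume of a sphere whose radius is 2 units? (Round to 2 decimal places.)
Volume = (4/3) * pi * r³
Volume = (4/3) * pi * 2³
Volume = (4/3) * pi * 8
Volume = 33.51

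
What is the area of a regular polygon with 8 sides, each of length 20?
For a regular 8-gon with side length s = 20:
Apothem a = s / (2*tan(pi/8)) = 20 / (2*tan(pi/8)) ≈ 24.1421
Perimeter P = 8 * 20 = 160
Area = (1/2) * P * a = (1/2) * 160 * 24.1421 = 1931.37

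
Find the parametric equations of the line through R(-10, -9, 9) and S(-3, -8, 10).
Direction vector d = S - R = (7, 1, 1)
x = -10 + 7t, y = -9 + t, z = 9 + t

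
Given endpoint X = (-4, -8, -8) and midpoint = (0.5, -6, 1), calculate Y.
Y = (2×0.5 - (-4), 2×(-6) - (-8), 2×1 - (-8)) = (5, -4, 10)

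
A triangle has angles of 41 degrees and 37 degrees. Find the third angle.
Sum of angles in a triangle = 180 degrees
Third angle = 180 - 41 - 37
Third angle = 102 degrees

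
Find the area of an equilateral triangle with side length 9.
Area = (sqrt(3)/4) * s²
Area = (sqrt(3)/4) * 9²
Area = (sqrt(3)/4) * 81
Area = 35.07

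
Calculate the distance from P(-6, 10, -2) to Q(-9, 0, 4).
d = √[(-3)² + (-10)² + (6)²] = √145 = 12.04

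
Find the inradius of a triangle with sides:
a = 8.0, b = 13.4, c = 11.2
s = (a+b+c)/2 = (8.0+13.4+11.2)/2 = 16.3
Area = √(s(s-a)(s-b)(s-c)) = √(16.3·8.3·2.9·5.1) = 44.7319
r = Area/s = 44.7319/16.3 = 2.744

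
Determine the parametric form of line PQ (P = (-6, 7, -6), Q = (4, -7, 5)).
Direction vector d = Q - P = (10, -14, 11)
x = -6 + 10t, y = 7 - 14t, z = -6 + 11t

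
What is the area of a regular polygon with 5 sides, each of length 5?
For a regular 5-gon with side length s = 5:
Apothem a = s / (2*tan(pi/5)) = 5 / (2*tan(pi/5)) ≈ 3.441
Perimeter P = 5 * 5 = 25
Area = (1/2) * P * a = (1/2) * 25 * 3.441 = 43.01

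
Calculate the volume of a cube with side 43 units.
Volume = s³
Volume = 43³
Volume = 79507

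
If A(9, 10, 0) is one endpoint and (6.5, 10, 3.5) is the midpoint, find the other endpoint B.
B = (2×6.5 - 9, 2×10 - 10, 2×3.5 - 0) = (4, 10, 7)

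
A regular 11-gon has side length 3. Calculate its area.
For a regular 11-gon with side length s = 3:
Apothem a = s / (2*tan(pi/11)) = 3 / (2*tan(pi/11)) ≈ 5.1085
Perimeter P = 11 * 3 = 33
Area = (1/2) * P * a = (1/2) * 33 * 5.1085 = 84.29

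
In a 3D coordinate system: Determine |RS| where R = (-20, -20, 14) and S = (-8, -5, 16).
d = √[(12)² + (15)² + (2)²] = √373 = 19.31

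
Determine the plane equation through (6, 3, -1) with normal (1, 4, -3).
d = n·P = (1)(6) + (4)(3) + (-3)(-1) = 21
Plane: x + 4y - 3z = 21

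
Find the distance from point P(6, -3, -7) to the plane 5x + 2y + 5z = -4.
d = |5(6) + 2(-3) + 5(-7) - (-4)| / √(5² + 2² + 5²) = 7/√54 = 0.9526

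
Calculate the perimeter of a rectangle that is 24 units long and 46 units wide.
Perimeter = 2 * (length + width)
Perimeter = 2 * (24 + 46)
Perimeter = 2 * 70
Perimeter = 140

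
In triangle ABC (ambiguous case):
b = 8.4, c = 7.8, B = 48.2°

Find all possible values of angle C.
sin(C)/c = sin(B)/b  →  sin(C) = c·sin(B)/b = 7.8·sin(48.2°)/8.4 = 0.692228
C₁ = arcsin(0.692228) = 43.81°,  C₂ = 180° - C₁ = 136.19°
Check C₂: A = 180° - 48.2° - 136.19° = -4.39° ≤ 0, rejected
C = 43.81° (one solution)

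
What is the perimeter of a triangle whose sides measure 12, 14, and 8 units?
Perimeter = sum of all sides
Perimeter = 12 + 14 + 8
Perimeter = 34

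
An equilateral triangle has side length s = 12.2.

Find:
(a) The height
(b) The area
(a) Height h = s·√3/2 = 12.2·√3/2 = 10.57
(b) Area = (√3/4)·s² = (√3/4)·12.2² = (√3/4)·148.84 = 64.45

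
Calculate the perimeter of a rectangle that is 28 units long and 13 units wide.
Perimeter = 2 * (length + width)
Perimeter = 2 * (28 + 13)
Perimeter = 2 * 41
Perimeter = 82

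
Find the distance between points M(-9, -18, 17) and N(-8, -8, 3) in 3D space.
d = √[(1)² + (10)² + (-14)²] = √297 = 17.23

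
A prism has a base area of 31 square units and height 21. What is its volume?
Volume = base area * height
Volume = 31 * 21
Volume = 651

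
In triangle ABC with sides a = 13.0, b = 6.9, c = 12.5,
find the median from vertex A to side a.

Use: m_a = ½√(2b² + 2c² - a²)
m_a = ½√(2·6.9² + 2·12.5² - 13.0²)
m_a = ½√(95.22 + 312.5 - 169) = ½√238.72 = 7.725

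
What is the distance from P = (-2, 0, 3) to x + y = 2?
d = |1(-2) + 1(0) + 0(3) - (2)| / √(1² + 1² + 0²) = 4/√2 = 2.828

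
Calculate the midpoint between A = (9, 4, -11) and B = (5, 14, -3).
Midpoint = ((9+5)/2, (4+14)/2, (-11-3)/2) = (7, 9, -7)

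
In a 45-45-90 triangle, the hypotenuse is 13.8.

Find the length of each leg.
In a 45-45-90 triangle, hypotenuse = leg·√2  →  leg = hypotenuse/√2
leg = 13.8/√2 = 9.758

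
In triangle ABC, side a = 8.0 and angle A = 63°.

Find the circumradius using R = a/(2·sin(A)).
R = a/(2·sin(A)) = 8.0/(2·sin(63°))
R = 8.0/(2·0.891007) = 8.0/1.782013 = 4.489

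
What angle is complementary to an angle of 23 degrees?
Complementary angles sum to 90 degrees.
Other angle = 90 - 23
Other angle = 67 degrees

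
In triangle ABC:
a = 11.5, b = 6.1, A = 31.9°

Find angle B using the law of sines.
sin(B)/b = sin(A)/a
sin(B) = b·sin(A)/a = 6.1·sin(31.9°)/11.5 = 0.280302
B = arcsin(0.280302) = 16.28°  (b ≤ a, so B ≤ A and the acute solution is unique)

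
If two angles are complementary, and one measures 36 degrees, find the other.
Complementary angles sum to 90 degrees.
Other angle = 90 - 36
Other angle = 54 degrees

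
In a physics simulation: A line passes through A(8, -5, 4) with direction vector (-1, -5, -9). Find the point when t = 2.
P(2) = (8 + (-1)(2), -5 + (-5)(2), 4 + (-9)(2)) = (6, -15, -14)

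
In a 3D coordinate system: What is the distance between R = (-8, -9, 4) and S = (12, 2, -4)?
d = √[(20)² + (11)² + (-8)²] = √585 = 24.19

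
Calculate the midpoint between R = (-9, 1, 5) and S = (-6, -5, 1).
Midpoint = ((-9-6)/2, (1-5)/2, (5+1)/2) = (-7.5, -2, 3)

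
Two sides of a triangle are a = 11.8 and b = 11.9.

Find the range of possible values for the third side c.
By the triangle inequality: |a - b| < c < a + b
|11.8 - 11.9| < c < 11.8 + 11.9
0.1 < c < 23.7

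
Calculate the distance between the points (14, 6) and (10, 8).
Using the distance formula: d = sqrt((x₂-x₁)² + (y₂-y₁)²)
dx = 10 - 14 = -4
dy = 8 - 6 = 2
d = sqrt((-4)² + 2²) = sqrt(16 + 4) = sqrt(20) = 4.47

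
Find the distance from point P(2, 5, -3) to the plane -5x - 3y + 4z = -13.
d = |(-5)(2) + (-3)(5) + 4(-3) - (-13)| / √((-5)² + (-3)² + 4²) = 24/√50 = 3.394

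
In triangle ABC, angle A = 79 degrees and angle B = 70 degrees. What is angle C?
Sum of angles in a triangle = 180 degrees
Third angle = 180 - 79 - 70
Third angle = 31 degrees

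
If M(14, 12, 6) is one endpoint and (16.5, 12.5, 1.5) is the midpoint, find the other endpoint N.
N = (2×16.5 - 14, 2×12.5 - 12, 2×1.5 - 6) = (19, 13, -3)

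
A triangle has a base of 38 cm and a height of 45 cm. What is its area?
Area = (1/2) * base * height
Area = (1/2) * 38 * 45
Area = 855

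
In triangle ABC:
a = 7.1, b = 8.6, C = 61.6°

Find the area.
Using A = ½ab·sin(C):
A = ½·7.1·8.6·sin(61.6°) = ½·61.06·0.879649 = 26.86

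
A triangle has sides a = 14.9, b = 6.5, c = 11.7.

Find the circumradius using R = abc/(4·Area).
s = (a+b+c)/2 = 16.55
Area = √(s(s-a)(s-b)(s-c)) = √(16.55·1.65·10.05·4.85) = 36.4834
R = abc/(4·Area) = (14.9·6.5·11.7)/(4·36.4834) = 1133.145/145.9336 = 7.765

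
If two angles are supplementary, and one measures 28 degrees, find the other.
Supplementary angles sum to 180 degrees.
Other angle = 180 - 28
Other angle = 152 degrees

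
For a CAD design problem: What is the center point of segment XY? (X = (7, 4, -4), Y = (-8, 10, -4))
Midpoint = ((7-8)/2, (4+10)/2, (-4-4)/2) = (-0.5, 7, -4)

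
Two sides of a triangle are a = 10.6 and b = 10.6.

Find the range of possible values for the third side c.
By the triangle inequality: |a - b| < c < a + b
|10.6 - 10.6| < c < 10.6 + 10.6
0 < c < 21.2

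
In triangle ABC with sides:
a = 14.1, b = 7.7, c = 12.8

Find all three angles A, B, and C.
By the law of cosines:
cos(A) = (b² + c² - a²)/(2bc) = 0.123377  →  A = 82.91°
cos(B) = (a² + c² - b²)/(2ac) = 0.840426  →  B = 32.81°
cos(C) = (a² + b² - c²)/(2ab) = 0.434098  →  C = 64.27°
Check: A + B + C = 180.0° ✓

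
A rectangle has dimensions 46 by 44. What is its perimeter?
Perimeter = 2 * (length + width)
Perimeter = 2 * (46 + 44)
Perimeter = 2 * 90
Perimeter = 180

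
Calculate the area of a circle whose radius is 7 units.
Area = pi * r²
Area = pi * 7²
Area = pi * 49
Area = 153.94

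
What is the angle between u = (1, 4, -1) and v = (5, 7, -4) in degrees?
u·v = 37, |u|² = 18, |v|² = 90
cos θ = 37/√1620 ≈ 0.9193
θ ≈ 23.18°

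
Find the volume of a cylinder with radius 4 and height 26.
Volume = pi * r² * h
Volume = pi * 4² * 26
Volume = pi * 16 * 26
Volume = pi * 416
Volume = 1306.90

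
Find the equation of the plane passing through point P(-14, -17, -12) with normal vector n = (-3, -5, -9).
d = n·P = (-3)(-14) + (-5)(-17) + (-9)(-12) = 235
Plane: -3x - 5y - 9z = 235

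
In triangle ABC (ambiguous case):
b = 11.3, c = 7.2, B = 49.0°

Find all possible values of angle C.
sin(C)/c = sin(B)/b  →  sin(C) = c·sin(B)/b = 7.2·sin(49.0°)/11.3 = 0.480877
C₁ = arcsin(0.480877) = 28.74°,  C₂ = 180° - C₁ = 151.26°
Check C₂: A = 180° - 49.0° - 151.26° = -20.26° ≤ 0, rejected
C = 28.74° (one solution)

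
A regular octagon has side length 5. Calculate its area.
For a regular 8-gon with side length s = 5:
Apothem a = s / (2*tan(pi/8)) = 5 / (2*tan(pi/8)) ≈ 6.0355
Perimeter P = 8 * 5 = 40
Area = (1/2) * P * a = (1/2) * 40 * 6.0355 = 120.71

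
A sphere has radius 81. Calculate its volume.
Volume = (4/3) * pi * r³
Volume = (4/3) * pi * 81³
Volume = (4/3) * pi * 531441
Volume = 2226094.86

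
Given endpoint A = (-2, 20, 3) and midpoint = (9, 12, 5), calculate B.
B = (2×9 - (-2), 2×12 - 20, 2×5 - 3) = (20, 4, 7)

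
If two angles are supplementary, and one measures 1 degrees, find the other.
Supplementary angles sum to 180 degrees.
Other angle = 180 - 1
Other angle = 179 degrees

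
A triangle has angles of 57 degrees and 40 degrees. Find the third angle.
Sum of angles in a triangle = 180 degrees
Third angle = 180 - 57 - 40
Third angle = 83 degrees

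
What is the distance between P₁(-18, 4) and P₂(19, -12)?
Using the distance formula: d = sqrt((x₂-x₁)² + (y₂-y₁)²)
dx = 19 - (-18) = 37
dy = (-12) - 4 = -16
d = sqrt(37² + (-16)²) = sqrt(1369 + 256) = sqrt(1625) = 40.31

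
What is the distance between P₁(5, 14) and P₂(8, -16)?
Using the distance formula: d = sqrt((x₂-x₁)² + (y₂-y₁)²)
dx = 8 - 5 = 3
dy = (-16) - 14 = -30
d = sqrt(3² + (-30)²) = sqrt(9 + 900) = sqrt(909) = 30.15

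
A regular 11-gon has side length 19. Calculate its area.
For a regular 11-gon with side length s = 19:
Apothem a = s / (2*tan(pi/11)) = 19 / (2*tan(pi/11)) ≈ 32.35403
Perimeter P = 11 * 19 = 209
Area = (1/2) * P * a = (1/2) * 209 * 32.35403 = 3381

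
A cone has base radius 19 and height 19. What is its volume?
Volume = (1/3) * pi * r² * h
Volume = (1/3) * pi * 19² * 19
Volume = (1/3) * pi * 361 * 19
Volume = (1/3) * pi * 6859
Volume = 7182.73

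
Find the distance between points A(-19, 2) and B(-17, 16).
Using the distance formula: d = sqrt((x₂-x₁)² + (y₂-y₁)²)
dx = (-17) - (-19) = 2
dy = 16 - 2 = 14
d = sqrt(2² + 14²) = sqrt(4 + 196) = sqrt(200) = 14.14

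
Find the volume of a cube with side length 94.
Volume = s³
Volume = 94³
Volume = 830584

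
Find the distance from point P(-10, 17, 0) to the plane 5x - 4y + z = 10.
d = |5(-10) + (-4)(17) + 1(0) - (10)| / √(5² + (-4)² + 1²) = 128/√42 = 19.75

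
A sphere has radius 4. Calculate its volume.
Volume = (4/3) * pi * r³
Volume = (4/3) * pi * 4³
Volume = (4/3) * pi * 64
Volume = 268.08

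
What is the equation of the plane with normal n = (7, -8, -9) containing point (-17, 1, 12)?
d = n·P = (7)(-17) + (-8)(1) + (-9)(12) = -235
Plane: 7x - 8y - 9z = -235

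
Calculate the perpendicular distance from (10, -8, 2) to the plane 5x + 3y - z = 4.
d = |5(10) + 3(-8) + (-1)(2) - (4)| / √(5² + 3² + (-1)²) = 20/√35 = 3.381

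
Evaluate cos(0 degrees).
cos(0 degrees) = 1
Decimal approximation: 1.0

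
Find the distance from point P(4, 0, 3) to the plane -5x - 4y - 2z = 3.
d = |(-5)(4) + (-4)(0) + (-2)(3) - (3)| / √((-5)² + (-4)² + (-2)²) = 29/√45 = 4.323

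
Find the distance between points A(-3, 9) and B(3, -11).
Using the distance formula: d = sqrt((x₂-x₁)² + (y₂-y₁)²)
dx = 3 - (-3) = 6
dy = (-11) - 9 = -20
d = sqrt(6² + (-20)²) = sqrt(36 + 400) = sqrt(436) = 20.88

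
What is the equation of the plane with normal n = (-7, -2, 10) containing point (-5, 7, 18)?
d = n·P = (-7)(-5) + (-2)(7) + (10)(18) = 201
Plane: -7x - 2y + 10z = 201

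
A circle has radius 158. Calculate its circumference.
Circumference = 2 * pi * r
Circumference = 2 * pi * 158
Circumference = 992.74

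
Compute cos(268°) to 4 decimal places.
cos(268 degrees) = -0.0349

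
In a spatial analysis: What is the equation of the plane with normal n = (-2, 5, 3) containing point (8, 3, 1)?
d = n·P = (-2)(8) + (5)(3) + (3)(1) = 2
Plane: -2x + 5y + 3z = 2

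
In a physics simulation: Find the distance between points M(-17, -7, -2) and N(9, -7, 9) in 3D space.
d = √[(26)² + (0)² + (11)²] = √797 = 28.23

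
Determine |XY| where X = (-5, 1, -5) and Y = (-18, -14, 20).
d = √[(-13)² + (-15)² + (25)²] = √1019 = 31.92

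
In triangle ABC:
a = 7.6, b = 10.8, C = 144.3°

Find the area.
Using A = ½ab·sin(C):
A = ½·7.6·10.8·sin(144.3°) = ½·82.08·0.583541 = 23.95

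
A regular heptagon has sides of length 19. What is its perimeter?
Perimeter = number of sides * side length
Perimeter = 7 * 19
Perimeter = 133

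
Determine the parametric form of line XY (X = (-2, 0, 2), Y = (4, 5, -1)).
Direction vector d = Y - X = (6, 5, -3)
x = -2 + 6t, y = 0 + 5t, z = 2 - 3t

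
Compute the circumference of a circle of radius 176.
Circumference = 2 * pi * r
Circumference = 2 * pi * 176
Circumference = 1105.84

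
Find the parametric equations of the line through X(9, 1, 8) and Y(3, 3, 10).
Direction vector d = Y - X = (-6, 2, 2)
x = 9 - 6t, y = 1 + 2t, z = 8 + 2t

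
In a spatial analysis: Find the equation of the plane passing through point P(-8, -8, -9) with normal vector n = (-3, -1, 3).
d = n·P = (-3)(-8) + (-1)(-8) + (3)(-9) = 5
Plane: -3x - y + 3z = 5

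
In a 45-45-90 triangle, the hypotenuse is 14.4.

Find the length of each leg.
In a 45-45-90 triangle, hypotenuse = leg·√2  →  leg = hypotenuse/√2
leg = 14.4/√2 = 10.18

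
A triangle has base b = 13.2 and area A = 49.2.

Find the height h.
A = ½bh  →  h = 2A/b
h = 2·49.2/13.2 = 7.455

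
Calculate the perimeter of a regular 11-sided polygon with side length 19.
Perimeter = number of sides * side length
Perimeter = 11 * 19
Perimeter = 209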